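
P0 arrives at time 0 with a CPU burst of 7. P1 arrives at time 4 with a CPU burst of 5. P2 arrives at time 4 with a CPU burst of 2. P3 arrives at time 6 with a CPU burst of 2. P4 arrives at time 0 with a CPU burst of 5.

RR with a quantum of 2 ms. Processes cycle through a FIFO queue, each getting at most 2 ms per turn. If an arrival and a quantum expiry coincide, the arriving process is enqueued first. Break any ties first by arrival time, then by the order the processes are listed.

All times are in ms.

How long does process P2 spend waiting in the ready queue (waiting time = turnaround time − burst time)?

4

Timeline: | P0 0-2 | P4 2-4 | P0 4-6 | P1 6-8 | P2 8-10 | P4 10-12 | P3 12-14 | P0 14-16 | P1 16-18 | P4 18-19 | P0 19-20 | P1 20-21 |
Completion: P0=20  P1=21  P2=10  P3=14  P4=19
Turnaround (C−A): P0=20  P1=17  P2=6  P3=8  P4=19
Waiting(P2) = turnaround − burst = 6 − 2 = 4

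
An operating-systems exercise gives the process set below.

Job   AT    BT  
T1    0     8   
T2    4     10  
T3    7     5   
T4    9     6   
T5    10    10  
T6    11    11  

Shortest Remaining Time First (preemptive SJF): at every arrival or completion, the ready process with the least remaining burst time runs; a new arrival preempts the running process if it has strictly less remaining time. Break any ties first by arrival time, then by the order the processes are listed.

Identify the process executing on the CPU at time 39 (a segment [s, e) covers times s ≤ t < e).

T6

Schedule: | T1 0-8 | T3 8-13 | T4 13-19 | T2 19-29 | T5 29-39 | T6 39-50 |
Completion: T1=8  T2=29  T3=13  T4=19  T5=39  T6=50
Turnaround (C−A): T1=8  T2=25  T3=6  T4=10  T5=29  T6=39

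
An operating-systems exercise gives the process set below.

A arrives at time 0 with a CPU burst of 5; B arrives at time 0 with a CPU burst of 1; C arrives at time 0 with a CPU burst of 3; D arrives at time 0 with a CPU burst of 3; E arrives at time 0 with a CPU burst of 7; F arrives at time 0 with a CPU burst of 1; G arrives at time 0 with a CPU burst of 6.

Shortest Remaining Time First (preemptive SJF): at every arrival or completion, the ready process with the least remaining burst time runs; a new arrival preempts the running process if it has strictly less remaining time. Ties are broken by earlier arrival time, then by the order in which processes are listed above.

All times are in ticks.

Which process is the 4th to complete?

D

Schedule: | B 0-1 | F 1-2 | C 2-5 | D 5-8 | A 8-13 | G 13-19 | E 19-26 |
Completion: A=13  B=1  C=5  D=8  E=26  F=2  G=19
Turnaround (C−A): A=13  B=1  C=5  D=8  E=26  F=2  G=19
Finish order: B → F → C → D → A → G → E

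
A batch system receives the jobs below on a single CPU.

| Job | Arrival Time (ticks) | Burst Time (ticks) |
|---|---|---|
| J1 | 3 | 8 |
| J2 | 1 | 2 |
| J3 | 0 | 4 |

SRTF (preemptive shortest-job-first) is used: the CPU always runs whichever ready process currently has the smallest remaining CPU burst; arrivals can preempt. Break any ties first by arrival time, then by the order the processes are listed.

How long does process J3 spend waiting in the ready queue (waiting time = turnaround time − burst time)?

Gantt: | J3 0-1 | J2 1-3 | J3 3-6 | J1 6-14 |
Completion: J1=14  J2=3  J3=6
Waiting(J3) = turnaround − burst = 6 − 4 = 2

2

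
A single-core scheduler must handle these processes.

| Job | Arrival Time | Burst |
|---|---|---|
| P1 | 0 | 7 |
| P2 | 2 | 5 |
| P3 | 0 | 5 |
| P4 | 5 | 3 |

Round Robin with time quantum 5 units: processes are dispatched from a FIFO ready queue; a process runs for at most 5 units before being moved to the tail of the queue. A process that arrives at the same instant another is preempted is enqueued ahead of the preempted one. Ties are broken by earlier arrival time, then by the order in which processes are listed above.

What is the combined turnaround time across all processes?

Schedule: | P1 0-5 | P3 5-10 | P2 10-15 | P4 15-18 | P1 18-20 |
Completion: P1=20  P2=15  P3=10  P4=18
Turnaround = completion − arrival: P1=20, P2=13, P3=10, P4=13
Total turnaround = 20 + 13 + 10 + 13 = 56

56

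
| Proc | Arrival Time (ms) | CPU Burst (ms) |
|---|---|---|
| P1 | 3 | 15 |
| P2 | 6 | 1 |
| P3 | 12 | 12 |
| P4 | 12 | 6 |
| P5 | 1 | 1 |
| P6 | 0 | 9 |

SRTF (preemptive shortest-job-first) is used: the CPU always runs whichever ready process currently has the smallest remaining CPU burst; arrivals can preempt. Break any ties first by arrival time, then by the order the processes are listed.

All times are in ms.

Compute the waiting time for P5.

Timeline: | P6 0-1 | P5 1-2 | P6 2-6 | P2 6-7 | P6 7-11 | P1 11-12 | P4 12-18 | P3 18-30 | P1 30-44 |
Completion: P1=44  P2=7  P3=30  P4=18  P5=2  P6=11
Waiting(P5) = turnaround − burst = 1 − 1 = 0

0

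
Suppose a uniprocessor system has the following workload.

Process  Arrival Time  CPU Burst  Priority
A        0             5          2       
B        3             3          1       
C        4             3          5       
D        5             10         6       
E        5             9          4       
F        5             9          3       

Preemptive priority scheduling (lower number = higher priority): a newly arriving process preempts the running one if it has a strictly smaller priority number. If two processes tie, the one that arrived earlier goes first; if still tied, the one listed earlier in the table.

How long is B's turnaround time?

3

Timeline: | A 0-3 | B 3-6 | A 6-8 | F 8-17 | E 17-26 | C 26-29 | D 29-39 |
Completion: A=8  B=6  C=29  D=39  E=26  F=17
Turnaround (C−A): A=8  B=3  C=25  D=34  E=21  F=12
Turnaround(B) = completion − arrival = 6 − 3 = 3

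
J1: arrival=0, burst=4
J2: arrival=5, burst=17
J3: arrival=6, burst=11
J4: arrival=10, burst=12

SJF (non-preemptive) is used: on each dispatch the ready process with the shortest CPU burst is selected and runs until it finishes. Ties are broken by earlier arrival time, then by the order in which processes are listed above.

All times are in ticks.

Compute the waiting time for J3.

16

Schedule: | J1 0-4 | idle 4-5 | J2 5-22 | J3 22-33 | J4 33-45 |
Completion: J1=4  J2=22  J3=33  J4=45
Waiting(J3) = turnaround − burst = 27 − 11 = 16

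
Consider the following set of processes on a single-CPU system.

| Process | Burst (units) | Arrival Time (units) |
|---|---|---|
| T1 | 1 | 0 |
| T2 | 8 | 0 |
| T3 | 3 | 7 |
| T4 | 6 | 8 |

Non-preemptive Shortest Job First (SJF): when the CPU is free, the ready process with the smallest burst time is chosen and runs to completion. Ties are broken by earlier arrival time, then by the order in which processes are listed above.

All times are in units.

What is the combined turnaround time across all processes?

Gantt: | T1 0-1 | T2 1-9 | T3 9-12 | T4 12-18 |
Completion: T1=1  T2=9  T3=12  T4=18
Turnaround (C−A): T1=1  T2=9  T3=5  T4=10
Turnaround = completion − arrival: T1=1, T2=9, T3=5, T4=10
Total turnaround = 1 + 9 + 5 + 10 = 25

25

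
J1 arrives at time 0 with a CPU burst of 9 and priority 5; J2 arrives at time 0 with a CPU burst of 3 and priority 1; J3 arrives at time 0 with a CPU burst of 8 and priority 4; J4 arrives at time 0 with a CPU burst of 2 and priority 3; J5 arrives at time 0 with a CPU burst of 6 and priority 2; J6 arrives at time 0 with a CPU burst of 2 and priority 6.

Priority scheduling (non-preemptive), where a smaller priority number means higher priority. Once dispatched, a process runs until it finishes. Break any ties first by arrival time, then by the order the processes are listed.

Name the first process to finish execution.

J2

Schedule: | J2 0-3 | J5 3-9 | J4 9-11 | J3 11-19 | J1 19-28 | J6 28-30 |
Completion: J1=28  J2=3  J3=19  J4=11  J5=9  J6=30
Finish order: J2 → J5 → J4 → J3 → J1 → J6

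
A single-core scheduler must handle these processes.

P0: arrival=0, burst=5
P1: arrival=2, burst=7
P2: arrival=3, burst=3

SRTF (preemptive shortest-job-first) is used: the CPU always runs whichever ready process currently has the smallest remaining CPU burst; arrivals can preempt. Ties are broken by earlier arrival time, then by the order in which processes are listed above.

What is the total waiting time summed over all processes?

8

Gantt: | P0 0-5 | P2 5-8 | P1 8-15 |
Completion: P0=5  P1=15  P2=8
Turnaround (C−A): P0=5  P1=13  P2=5
Waiting = turnaround − burst: P0=0, P1=6, P2=2
Total waiting = 0 + 6 + 2 = 8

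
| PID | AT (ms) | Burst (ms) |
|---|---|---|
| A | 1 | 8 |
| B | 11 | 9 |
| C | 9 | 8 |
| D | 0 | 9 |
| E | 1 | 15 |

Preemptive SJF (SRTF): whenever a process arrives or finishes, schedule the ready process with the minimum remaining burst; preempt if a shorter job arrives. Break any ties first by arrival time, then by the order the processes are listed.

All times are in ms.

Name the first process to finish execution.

Timeline: | D 0-9 | A 9-17 | C 17-25 | B 25-34 | E 34-49 |
Completion: A=17  B=34  C=25  D=9  E=49
Turnaround (C−A): A=16  B=23  C=16  D=9  E=48
Finish order: D → A → C → B → E

D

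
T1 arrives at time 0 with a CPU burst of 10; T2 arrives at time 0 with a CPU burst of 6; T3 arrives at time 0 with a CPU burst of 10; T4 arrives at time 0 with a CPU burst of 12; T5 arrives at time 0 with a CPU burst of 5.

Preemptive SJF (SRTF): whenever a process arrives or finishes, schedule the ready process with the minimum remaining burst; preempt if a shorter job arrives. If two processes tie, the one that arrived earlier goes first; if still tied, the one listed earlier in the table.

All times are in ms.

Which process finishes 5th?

T4

Timeline: | T5 0-5 | T2 5-11 | T1 11-21 | T3 21-31 | T4 31-43 |
Completion: T1=21  T2=11  T3=31  T4=43  T5=5
Turnaround (C−A): T1=21  T2=11  T3=31  T4=43  T5=5
Finish order: T5 → T2 → T1 → T3 → T4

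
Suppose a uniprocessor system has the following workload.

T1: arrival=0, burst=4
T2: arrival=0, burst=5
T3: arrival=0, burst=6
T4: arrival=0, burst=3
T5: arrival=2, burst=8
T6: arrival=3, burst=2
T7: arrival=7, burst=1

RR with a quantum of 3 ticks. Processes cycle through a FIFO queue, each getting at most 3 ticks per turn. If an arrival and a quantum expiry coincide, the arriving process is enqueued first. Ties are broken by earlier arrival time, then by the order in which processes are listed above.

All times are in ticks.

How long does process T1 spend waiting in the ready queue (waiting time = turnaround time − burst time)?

Schedule: | T1 0-3 | T2 3-6 | T3 6-9 | T4 9-12 | T5 12-15 | T6 15-17 | T1 17-18 | T2 18-20 | T7 20-21 | T3 21-24 | T5 24-29 |
Completion: T1=18  T2=20  T3=24  T4=12  T5=29  T6=17  T7=21
Waiting(T1) = turnaround − burst = 18 − 4 = 14

14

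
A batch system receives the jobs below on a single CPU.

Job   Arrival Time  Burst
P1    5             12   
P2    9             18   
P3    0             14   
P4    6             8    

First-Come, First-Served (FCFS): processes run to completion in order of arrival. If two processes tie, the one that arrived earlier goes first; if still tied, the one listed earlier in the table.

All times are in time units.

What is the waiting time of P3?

0

Gantt: | P3 0-14 | P1 14-26 | P4 26-34 | P2 34-52 |
Completion: P1=26  P2=52  P3=14  P4=34
Turnaround (C−A): P1=21  P2=43  P3=14  P4=28
Waiting(P3) = turnaround − burst = 14 − 14 = 0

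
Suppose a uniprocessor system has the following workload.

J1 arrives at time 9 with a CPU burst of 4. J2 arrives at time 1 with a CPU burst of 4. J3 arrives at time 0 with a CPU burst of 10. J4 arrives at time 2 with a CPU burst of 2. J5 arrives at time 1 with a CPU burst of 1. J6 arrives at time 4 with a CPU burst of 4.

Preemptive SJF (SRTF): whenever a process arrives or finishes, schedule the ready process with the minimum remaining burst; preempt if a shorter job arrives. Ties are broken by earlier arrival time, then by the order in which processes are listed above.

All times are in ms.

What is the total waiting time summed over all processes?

25

Gantt: | J3 0-1 | J5 1-2 | J4 2-4 | J2 4-8 | J6 8-12 | J1 12-16 | J3 16-25 |
Completion: J1=16  J2=8  J3=25  J4=4  J5=2  J6=12
Turnaround (C−A): J1=7  J2=7  J3=25  J4=2  J5=1  J6=8
Waiting = turnaround − burst: J1=3, J2=3, J3=15, J4=0, J5=0, J6=4
Total waiting = 3 + 3 + 15 + 0 + 0 + 4 = 25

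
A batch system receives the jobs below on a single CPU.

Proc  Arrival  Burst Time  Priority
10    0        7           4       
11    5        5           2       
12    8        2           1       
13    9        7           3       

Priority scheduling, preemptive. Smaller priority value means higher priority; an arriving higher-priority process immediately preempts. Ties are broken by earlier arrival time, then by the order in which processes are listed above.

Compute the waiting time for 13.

Schedule: | 10 0-5 | 11 5-8 | 12 8-10 | 11 10-12 | 13 12-19 | 10 19-21 |
Completion: 10=21  11=12  12=10  13=19
Turnaround (C−A): 10=21  11=7  12=2  13=10
Waiting(13) = turnaround − burst = 10 − 7 = 3

3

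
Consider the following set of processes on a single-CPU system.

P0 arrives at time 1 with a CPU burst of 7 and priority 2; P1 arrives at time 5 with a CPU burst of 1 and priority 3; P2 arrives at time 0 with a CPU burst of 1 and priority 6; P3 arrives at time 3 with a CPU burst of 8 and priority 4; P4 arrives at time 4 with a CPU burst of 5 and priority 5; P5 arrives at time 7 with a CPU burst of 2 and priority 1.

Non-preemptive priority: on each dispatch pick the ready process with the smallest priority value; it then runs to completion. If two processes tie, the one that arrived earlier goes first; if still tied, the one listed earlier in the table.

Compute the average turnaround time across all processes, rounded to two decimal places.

8.83

Schedule: | P2 0-1 | P0 1-8 | P5 8-10 | P1 10-11 | P3 11-19 | P4 19-24 |
Completion: P0=8  P1=11  P2=1  P3=19  P4=24  P5=10
Turnaround times: P0=7, P1=6, P2=1, P3=16, P4=20, P5=3
Average turnaround = (7+6+1+16+20+3) / 6 = 53/6 = 8.83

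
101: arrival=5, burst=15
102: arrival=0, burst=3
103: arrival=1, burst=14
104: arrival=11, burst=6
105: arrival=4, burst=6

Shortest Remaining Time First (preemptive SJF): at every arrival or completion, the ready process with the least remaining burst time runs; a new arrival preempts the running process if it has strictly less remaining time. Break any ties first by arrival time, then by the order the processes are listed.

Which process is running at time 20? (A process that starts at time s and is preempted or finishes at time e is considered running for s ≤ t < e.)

103

Schedule: | 102 0-3 | 103 3-4 | 105 4-10 | 103 10-11 | 104 11-17 | 103 17-29 | 101 29-44 |
Completion: 101=44  102=3  103=29  104=17  105=10
Turnaround (C−A): 101=39  102=3  103=28  104=6  105=6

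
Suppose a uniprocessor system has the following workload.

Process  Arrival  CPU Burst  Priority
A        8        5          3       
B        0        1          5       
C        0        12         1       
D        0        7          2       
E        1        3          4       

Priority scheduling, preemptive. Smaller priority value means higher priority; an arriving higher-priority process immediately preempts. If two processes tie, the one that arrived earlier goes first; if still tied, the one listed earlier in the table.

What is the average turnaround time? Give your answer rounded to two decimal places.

Schedule: | C 0-12 | D 12-19 | A 19-24 | E 24-27 | B 27-28 |
Completion: A=24  B=28  C=12  D=19  E=27
Turnaround (C−A): A=16  B=28  C=12  D=19  E=26
Turnaround times: A=16, B=28, C=12, D=19, E=26
Average turnaround = (16+28+12+19+26) / 5 = 101/5 = 20.20

20.20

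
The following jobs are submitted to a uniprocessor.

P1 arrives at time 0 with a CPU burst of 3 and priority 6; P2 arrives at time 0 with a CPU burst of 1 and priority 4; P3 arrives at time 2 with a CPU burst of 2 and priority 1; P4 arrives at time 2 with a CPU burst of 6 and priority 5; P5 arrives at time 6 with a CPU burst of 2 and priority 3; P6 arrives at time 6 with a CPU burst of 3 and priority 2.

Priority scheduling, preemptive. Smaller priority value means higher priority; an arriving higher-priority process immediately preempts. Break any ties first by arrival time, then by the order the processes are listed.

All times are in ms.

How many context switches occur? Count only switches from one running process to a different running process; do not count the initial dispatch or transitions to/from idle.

7

Schedule: | P2 0-1 | P1 1-2 | P3 2-4 | P4 4-6 | P6 6-9 | P5 9-11 | P4 11-15 | P1 15-17 |
Completion: P1=17  P2=1  P3=4  P4=15  P5=11  P6=9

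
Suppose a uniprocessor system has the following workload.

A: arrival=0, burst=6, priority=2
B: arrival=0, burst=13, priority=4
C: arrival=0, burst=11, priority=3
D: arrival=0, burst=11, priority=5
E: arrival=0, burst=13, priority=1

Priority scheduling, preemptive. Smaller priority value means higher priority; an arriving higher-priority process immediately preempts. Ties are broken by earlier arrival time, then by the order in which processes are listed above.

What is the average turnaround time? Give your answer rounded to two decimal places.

31.80

Gantt: | E 0-13 | A 13-19 | C 19-30 | B 30-43 | D 43-54 |
Completion: A=19  B=43  C=30  D=54  E=13
Turnaround (C−A): A=19  B=43  C=30  D=54  E=13
Turnaround times: A=19, B=43, C=30, D=54, E=13
Average turnaround = (19+43+30+54+13) / 5 = 159/5 = 31.80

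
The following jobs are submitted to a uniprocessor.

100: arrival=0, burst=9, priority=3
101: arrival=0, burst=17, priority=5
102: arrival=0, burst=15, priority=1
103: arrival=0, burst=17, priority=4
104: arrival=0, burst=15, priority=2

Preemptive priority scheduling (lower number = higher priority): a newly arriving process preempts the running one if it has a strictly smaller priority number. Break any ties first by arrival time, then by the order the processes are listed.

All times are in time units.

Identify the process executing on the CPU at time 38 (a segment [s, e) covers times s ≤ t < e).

100

Timeline: | 102 0-15 | 104 15-30 | 100 30-39 | 103 39-56 | 101 56-73 |
Completion: 100=39  101=73  102=15  103=56  104=30
Turnaround (C−A): 100=39  101=73  102=15  103=56  104=30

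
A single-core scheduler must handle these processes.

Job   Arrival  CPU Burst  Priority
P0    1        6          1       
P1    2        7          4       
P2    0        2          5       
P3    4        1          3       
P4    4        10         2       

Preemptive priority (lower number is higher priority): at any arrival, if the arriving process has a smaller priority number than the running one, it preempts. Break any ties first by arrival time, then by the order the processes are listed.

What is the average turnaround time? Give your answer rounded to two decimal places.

Timeline: | P2 0-1 | P0 1-7 | P4 7-17 | P3 17-18 | P1 18-25 | P2 25-26 |
Completion: P0=7  P1=25  P2=26  P3=18  P4=17
Turnaround (C−A): P0=6  P1=23  P2=26  P3=14  P4=13
Turnaround times: P0=6, P1=23, P2=26, P3=14, P4=13
Average turnaround = (6+23+26+14+13) / 5 = 82/5 = 16.40

16.40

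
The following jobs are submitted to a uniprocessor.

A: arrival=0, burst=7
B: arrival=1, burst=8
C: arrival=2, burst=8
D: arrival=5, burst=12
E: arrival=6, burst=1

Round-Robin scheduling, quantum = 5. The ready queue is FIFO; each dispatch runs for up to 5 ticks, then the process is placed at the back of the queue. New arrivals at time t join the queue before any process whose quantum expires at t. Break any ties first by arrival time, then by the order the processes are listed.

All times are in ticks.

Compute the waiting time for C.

Gantt: | A 0-5 | B 5-10 | C 10-15 | D 15-20 | A 20-22 | E 22-23 | B 23-26 | C 26-29 | D 29-36 |
Completion: A=22  B=26  C=29  D=36  E=23
Turnaround (C−A): A=22  B=25  C=27  D=31  E=17
Waiting(C) = turnaround − burst = 27 − 8 = 19

19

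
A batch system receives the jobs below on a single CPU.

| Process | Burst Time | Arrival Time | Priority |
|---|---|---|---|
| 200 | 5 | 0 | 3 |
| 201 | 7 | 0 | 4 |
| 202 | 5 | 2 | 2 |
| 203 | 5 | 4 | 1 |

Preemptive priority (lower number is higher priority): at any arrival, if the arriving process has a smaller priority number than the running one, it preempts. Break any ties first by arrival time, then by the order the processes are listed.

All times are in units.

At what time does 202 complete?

Gantt: | 200 0-2 | 202 2-4 | 203 4-9 | 202 9-12 | 200 12-15 | 201 15-22 |
Completion: 200=15  201=22  202=12  203=9
Turnaround (C−A): 200=15  201=22  202=10  203=5

12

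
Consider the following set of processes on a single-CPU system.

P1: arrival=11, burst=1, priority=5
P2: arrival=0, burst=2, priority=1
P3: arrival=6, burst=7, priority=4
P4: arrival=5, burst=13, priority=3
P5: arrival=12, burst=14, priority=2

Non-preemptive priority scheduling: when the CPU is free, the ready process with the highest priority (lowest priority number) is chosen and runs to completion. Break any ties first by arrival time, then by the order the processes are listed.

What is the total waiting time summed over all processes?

Schedule: | P2 0-2 | idle 2-5 | P4 5-18 | P5 18-32 | P3 32-39 | P1 39-40 |
Completion: P1=40  P2=2  P3=39  P4=18  P5=32
Turnaround (C−A): P1=29  P2=2  P3=33  P4=13  P5=20
Waiting = turnaround − burst: P1=28, P2=0, P3=26, P4=0, P5=6
Total waiting = 28 + 0 + 26 + 0 + 6 = 60

60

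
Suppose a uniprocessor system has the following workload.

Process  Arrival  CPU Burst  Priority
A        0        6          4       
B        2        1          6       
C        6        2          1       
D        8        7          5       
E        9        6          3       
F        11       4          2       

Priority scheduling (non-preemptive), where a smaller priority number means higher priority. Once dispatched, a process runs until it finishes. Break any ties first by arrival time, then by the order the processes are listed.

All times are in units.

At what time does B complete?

26

Schedule: | A 0-6 | C 6-8 | D 8-15 | F 15-19 | E 19-25 | B 25-26 |
Completion: A=6  B=26  C=8  D=15  E=25  F=19
Turnaround (C−A): A=6  B=24  C=2  D=7  E=16  F=8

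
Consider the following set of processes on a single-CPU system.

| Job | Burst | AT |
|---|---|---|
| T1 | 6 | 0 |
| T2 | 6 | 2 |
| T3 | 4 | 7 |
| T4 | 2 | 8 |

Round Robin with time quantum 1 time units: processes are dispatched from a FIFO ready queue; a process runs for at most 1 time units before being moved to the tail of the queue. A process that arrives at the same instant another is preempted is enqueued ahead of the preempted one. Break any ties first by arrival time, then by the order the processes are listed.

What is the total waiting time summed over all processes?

27

Schedule: | T1 0-2 | T2 2-3 | T1 3-4 | T2 4-5 | T1 5-6 | T2 6-7 | T1 7-8 | T3 8-9 | T2 9-10 | T4 10-11 | T1 11-12 | T3 12-13 | T2 13-14 | T4 14-15 | T3 15-16 | T2 16-17 | T3 17-18 |
Completion: T1=12  T2=17  T3=18  T4=15
Turnaround (C−A): T1=12  T2=15  T3=11  T4=7
Waiting = turnaround − burst: T1=6, T2=9, T3=7, T4=5
Total waiting = 6 + 9 + 7 + 5 = 27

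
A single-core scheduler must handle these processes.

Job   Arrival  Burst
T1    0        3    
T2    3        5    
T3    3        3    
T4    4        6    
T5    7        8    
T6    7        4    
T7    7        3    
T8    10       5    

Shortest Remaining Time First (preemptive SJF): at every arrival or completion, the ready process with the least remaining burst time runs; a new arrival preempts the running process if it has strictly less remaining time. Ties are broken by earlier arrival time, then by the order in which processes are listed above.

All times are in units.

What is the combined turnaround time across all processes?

Schedule: | T1 0-3 | T3 3-6 | T2 6-7 | T7 7-10 | T2 10-14 | T6 14-18 | T8 18-23 | T4 23-29 | T5 29-37 |
Completion: T1=3  T2=14  T3=6  T4=29  T5=37  T6=18  T7=10  T8=23
Turnaround (C−A): T1=3  T2=11  T3=3  T4=25  T5=30  T6=11  T7=3  T8=13
Turnaround = completion − arrival: T1=3, T2=11, T3=3, T4=25, T5=30, T6=11, T7=3, T8=13
Total turnaround = 3 + 11 + 3 + 25 + 30 + 11 + 3 + 13 = 99

99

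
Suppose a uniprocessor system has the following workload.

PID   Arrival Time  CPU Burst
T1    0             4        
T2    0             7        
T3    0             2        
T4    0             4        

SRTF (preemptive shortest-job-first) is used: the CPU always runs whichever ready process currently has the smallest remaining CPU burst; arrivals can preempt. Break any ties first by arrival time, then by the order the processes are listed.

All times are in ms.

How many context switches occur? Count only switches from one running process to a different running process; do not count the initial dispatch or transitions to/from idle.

3

Timeline: | T3 0-2 | T1 2-6 | T4 6-10 | T2 10-17 |
Completion: T1=6  T2=17  T3=2  T4=10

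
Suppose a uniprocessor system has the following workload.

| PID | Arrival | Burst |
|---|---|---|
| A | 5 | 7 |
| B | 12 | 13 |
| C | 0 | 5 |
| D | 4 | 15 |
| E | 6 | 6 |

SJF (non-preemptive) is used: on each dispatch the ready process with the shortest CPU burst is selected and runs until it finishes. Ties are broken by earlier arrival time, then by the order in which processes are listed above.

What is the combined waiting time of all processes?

Timeline: | C 0-5 | A 5-12 | E 12-18 | B 18-31 | D 31-46 |
Completion: A=12  B=31  C=5  D=46  E=18
Waiting = turnaround − burst: A=0, B=6, C=0, D=27, E=6
Total waiting = 0 + 6 + 0 + 27 + 6 = 39

39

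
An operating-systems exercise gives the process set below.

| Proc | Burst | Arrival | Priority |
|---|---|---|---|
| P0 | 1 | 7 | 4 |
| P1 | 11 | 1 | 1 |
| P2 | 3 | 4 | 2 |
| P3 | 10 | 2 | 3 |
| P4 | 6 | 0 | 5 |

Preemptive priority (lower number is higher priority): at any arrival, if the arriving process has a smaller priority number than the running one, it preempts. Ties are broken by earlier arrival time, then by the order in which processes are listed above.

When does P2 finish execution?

Schedule: | P4 0-1 | P1 1-12 | P2 12-15 | P3 15-25 | P0 25-26 | P4 26-31 |
Completion: P0=26  P1=12  P2=15  P3=25  P4=31

15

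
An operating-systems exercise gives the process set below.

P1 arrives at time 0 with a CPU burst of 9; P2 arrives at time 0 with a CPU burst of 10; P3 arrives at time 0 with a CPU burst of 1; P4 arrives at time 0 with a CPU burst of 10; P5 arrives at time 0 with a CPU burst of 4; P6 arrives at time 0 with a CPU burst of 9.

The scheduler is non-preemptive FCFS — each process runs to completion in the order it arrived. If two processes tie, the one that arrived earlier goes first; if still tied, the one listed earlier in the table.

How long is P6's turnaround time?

43

Timeline: | P1 0-9 | P2 9-19 | P3 19-20 | P4 20-30 | P5 30-34 | P6 34-43 |
Completion: P1=9  P2=19  P3=20  P4=30  P5=34  P6=43
Turnaround (C−A): P1=9  P2=19  P3=20  P4=30  P5=34  P6=43
Turnaround(P6) = completion − arrival = 43 − 0 = 43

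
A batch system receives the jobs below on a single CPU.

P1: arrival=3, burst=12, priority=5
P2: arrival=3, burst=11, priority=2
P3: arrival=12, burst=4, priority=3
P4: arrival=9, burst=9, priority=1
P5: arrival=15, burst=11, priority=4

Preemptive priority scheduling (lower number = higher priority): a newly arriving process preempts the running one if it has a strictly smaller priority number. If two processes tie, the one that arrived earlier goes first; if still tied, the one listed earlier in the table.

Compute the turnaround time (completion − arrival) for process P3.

Schedule: | idle 0-3 | P2 3-9 | P4 9-18 | P2 18-23 | P3 23-27 | P5 27-38 | P1 38-50 |
Completion: P1=50  P2=23  P3=27  P4=18  P5=38
Turnaround (C−A): P1=47  P2=20  P3=15  P4=9  P5=23
Turnaround(P3) = completion − arrival = 27 − 12 = 15

15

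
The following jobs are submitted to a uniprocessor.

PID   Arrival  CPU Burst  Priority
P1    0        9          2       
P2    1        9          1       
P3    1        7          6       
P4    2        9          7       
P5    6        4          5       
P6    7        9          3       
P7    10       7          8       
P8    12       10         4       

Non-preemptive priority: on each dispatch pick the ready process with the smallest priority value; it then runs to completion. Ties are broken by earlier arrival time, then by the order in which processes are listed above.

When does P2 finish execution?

18

Gantt: | P1 0-9 | P2 9-18 | P6 18-27 | P8 27-37 | P5 37-41 | P3 41-48 | P4 48-57 | P7 57-64 |
Completion: P1=9  P2=18  P3=48  P4=57  P5=41  P6=27  P7=64  P8=37
Turnaround (C−A): P1=9  P2=17  P3=47  P4=55  P5=35  P6=20  P7=54  P8=25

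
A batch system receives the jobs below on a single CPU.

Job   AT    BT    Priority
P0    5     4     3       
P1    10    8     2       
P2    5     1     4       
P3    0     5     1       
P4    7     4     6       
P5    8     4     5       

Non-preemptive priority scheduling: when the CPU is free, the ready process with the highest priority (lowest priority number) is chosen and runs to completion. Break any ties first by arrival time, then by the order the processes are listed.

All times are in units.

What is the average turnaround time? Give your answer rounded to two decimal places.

Schedule: | P3 0-5 | P0 5-9 | P2 9-10 | P1 10-18 | P5 18-22 | P4 22-26 |
Completion: P0=9  P1=18  P2=10  P3=5  P4=26  P5=22
Turnaround times: P0=4, P1=8, P2=5, P3=5, P4=19, P5=14
Average turnaround = (4+8+5+5+19+14) / 6 = 55/6 = 9.17

9.17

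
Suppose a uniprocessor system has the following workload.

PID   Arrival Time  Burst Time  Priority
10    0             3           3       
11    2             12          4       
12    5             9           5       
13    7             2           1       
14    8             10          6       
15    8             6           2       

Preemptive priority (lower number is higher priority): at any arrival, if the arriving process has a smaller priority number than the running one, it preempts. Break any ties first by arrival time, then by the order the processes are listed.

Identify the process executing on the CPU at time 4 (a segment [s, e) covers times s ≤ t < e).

11

Timeline: | 10 0-3 | 11 3-7 | 13 7-9 | 15 9-15 | 11 15-23 | 12 23-32 | 14 32-42 |
Completion: 10=3  11=23  12=32  13=9  14=42  15=15
Turnaround (C−A): 10=3  11=21  12=27  13=2  14=34  15=7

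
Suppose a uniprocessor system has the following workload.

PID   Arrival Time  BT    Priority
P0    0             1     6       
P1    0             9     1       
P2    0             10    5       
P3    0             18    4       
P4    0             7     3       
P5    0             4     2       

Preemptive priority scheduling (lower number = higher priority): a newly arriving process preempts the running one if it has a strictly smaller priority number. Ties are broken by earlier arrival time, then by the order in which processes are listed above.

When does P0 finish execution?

Timeline: | P1 0-9 | P5 9-13 | P4 13-20 | P3 20-38 | P2 38-48 | P0 48-49 |
Completion: P0=49  P1=9  P2=48  P3=38  P4=20  P5=13
Turnaround (C−A): P0=49  P1=9  P2=48  P3=38  P4=20  P5=13

49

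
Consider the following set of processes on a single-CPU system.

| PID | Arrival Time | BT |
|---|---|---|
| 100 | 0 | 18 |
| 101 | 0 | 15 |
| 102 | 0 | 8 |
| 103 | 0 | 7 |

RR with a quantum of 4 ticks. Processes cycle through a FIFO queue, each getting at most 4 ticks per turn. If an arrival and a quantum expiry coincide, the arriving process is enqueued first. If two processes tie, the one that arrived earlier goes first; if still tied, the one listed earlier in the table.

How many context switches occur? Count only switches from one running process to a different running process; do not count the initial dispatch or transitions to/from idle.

Schedule: | 100 0-4 | 101 4-8 | 102 8-12 | 103 12-16 | 100 16-20 | 101 20-24 | 102 24-28 | 103 28-31 | 100 31-35 | 101 35-39 | 100 39-43 | 101 43-46 | 100 46-48 |
Completion: 100=48  101=46  102=28  103=31
Turnaround (C−A): 100=48  101=46  102=28  103=31

12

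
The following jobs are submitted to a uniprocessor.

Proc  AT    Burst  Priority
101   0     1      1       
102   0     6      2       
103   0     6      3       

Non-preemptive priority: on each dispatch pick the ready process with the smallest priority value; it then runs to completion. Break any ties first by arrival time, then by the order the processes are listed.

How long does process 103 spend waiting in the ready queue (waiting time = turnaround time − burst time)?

7

Schedule: | 101 0-1 | 102 1-7 | 103 7-13 |
Completion: 101=1  102=7  103=13
Turnaround (C−A): 101=1  102=7  103=13
Waiting(103) = turnaround − burst = 13 − 6 = 7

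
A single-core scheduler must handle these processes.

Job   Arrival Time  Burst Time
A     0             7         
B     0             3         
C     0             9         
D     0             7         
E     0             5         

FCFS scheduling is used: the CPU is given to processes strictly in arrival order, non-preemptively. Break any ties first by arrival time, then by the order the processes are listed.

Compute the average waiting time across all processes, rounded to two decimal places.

12.40

Schedule: | A 0-7 | B 7-10 | C 10-19 | D 19-26 | E 26-31 |
Completion: A=7  B=10  C=19  D=26  E=31
Waiting times: A=0, B=7, C=10, D=19, E=26
Average waiting = (0+7+10+19+26) / 5 = 62/5 = 12.40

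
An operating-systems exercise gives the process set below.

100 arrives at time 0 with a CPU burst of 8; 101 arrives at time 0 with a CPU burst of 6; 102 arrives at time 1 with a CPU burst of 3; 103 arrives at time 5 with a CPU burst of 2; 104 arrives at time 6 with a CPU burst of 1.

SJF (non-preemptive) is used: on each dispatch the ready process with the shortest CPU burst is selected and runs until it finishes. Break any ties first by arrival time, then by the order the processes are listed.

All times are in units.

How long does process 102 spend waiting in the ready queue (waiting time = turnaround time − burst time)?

Timeline: | 101 0-6 | 104 6-7 | 103 7-9 | 102 9-12 | 100 12-20 |
Completion: 100=20  101=6  102=12  103=9  104=7
Turnaround (C−A): 100=20  101=6  102=11  103=4  104=1
Waiting(102) = turnaround − burst = 11 − 3 = 8

8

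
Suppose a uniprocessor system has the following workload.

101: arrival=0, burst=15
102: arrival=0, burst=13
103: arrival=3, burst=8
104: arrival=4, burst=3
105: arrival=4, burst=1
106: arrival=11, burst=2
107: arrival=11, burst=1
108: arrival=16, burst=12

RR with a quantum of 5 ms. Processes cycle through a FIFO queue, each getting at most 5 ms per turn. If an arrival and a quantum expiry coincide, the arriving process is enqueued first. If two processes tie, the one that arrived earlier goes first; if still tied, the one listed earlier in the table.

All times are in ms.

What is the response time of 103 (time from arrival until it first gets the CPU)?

Schedule: | 101 0-5 | 102 5-10 | 103 10-15 | 104 15-18 | 105 18-19 | 101 19-24 | 102 24-29 | 106 29-31 | 107 31-32 | 103 32-35 | 108 35-40 | 101 40-45 | 102 45-48 | 108 48-55 |
Completion: 101=45  102=48  103=35  104=18  105=19  106=31  107=32  108=55
Response(103) = first start − arrival = 10 − 3 = 7

7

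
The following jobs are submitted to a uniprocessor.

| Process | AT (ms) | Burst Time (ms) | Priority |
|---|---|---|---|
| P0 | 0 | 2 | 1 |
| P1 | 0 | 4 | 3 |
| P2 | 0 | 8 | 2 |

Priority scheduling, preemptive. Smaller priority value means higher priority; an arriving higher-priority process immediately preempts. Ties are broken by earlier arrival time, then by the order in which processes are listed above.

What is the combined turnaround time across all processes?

Schedule: | P0 0-2 | P2 2-10 | P1 10-14 |
Completion: P0=2  P1=14  P2=10
Turnaround (C−A): P0=2  P1=14  P2=10
Turnaround = completion − arrival: P0=2, P1=14, P2=10
Total turnaround = 2 + 14 + 10 = 26

26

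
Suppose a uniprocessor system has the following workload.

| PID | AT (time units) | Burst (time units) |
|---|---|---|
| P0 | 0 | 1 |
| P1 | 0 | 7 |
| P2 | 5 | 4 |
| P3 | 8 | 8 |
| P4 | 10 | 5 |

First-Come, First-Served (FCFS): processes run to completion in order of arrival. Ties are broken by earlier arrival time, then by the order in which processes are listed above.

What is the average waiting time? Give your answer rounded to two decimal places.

Schedule: | P0 0-1 | P1 1-8 | P2 8-12 | P3 12-20 | P4 20-25 |
Completion: P0=1  P1=8  P2=12  P3=20  P4=25
Turnaround (C−A): P0=1  P1=8  P2=7  P3=12  P4=15
Waiting times: P0=0, P1=1, P2=3, P3=4, P4=10
Average waiting = (0+1+3+4+10) / 5 = 18/5 = 3.60

3.60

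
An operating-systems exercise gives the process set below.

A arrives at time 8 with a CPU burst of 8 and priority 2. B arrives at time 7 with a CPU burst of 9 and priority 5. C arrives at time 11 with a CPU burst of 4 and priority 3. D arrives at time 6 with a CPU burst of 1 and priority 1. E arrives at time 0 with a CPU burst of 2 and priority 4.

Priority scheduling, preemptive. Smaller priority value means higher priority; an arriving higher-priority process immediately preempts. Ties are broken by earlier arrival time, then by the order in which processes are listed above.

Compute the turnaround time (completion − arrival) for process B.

21

Timeline: | E 0-2 | idle 2-6 | D 6-7 | B 7-8 | A 8-16 | C 16-20 | B 20-28 |
Completion: A=16  B=28  C=20  D=7  E=2
Turnaround(B) = completion − arrival = 28 − 7 = 21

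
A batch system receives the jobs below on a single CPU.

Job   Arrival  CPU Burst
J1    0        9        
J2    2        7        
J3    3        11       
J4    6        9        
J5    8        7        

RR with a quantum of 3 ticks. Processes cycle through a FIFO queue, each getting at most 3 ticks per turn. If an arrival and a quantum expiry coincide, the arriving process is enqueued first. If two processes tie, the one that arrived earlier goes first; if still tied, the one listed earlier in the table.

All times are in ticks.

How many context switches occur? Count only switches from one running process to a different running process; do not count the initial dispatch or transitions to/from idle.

Timeline: | J1 0-3 | J2 3-6 | J3 6-9 | J1 9-12 | J4 12-15 | J2 15-18 | J5 18-21 | J3 21-24 | J1 24-27 | J4 27-30 | J2 30-31 | J5 31-34 | J3 34-37 | J4 37-40 | J5 40-41 | J3 41-43 |
Completion: J1=27  J2=31  J3=43  J4=40  J5=41
Turnaround (C−A): J1=27  J2=29  J3=40  J4=34  J5=33

15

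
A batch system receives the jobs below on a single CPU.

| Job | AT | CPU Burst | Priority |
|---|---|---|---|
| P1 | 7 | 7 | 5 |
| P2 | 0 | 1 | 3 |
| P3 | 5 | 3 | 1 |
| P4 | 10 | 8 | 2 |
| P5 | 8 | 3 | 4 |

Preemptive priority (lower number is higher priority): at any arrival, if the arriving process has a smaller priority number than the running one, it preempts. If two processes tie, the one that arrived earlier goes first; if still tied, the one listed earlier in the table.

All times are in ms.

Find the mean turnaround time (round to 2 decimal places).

8.40

Gantt: | P2 0-1 | idle 1-5 | P3 5-8 | P5 8-10 | P4 10-18 | P5 18-19 | P1 19-26 |
Completion: P1=26  P2=1  P3=8  P4=18  P5=19
Turnaround (C−A): P1=19  P2=1  P3=3  P4=8  P5=11
Turnaround times: P1=19, P2=1, P3=3, P4=8, P5=11
Average turnaround = (19+1+3+8+11) / 5 = 42/5 = 8.40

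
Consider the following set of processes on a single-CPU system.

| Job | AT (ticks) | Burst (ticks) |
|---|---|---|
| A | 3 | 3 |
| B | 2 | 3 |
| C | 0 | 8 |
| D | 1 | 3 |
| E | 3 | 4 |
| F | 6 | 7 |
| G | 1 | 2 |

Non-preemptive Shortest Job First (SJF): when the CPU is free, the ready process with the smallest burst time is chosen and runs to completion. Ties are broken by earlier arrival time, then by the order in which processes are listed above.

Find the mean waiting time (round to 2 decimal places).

Schedule: | C 0-8 | G 8-10 | D 10-13 | B 13-16 | A 16-19 | E 19-23 | F 23-30 |
Completion: A=19  B=16  C=8  D=13  E=23  F=30  G=10
Turnaround (C−A): A=16  B=14  C=8  D=12  E=20  F=24  G=9
Waiting times: A=13, B=11, C=0, D=9, E=16, F=17, G=7
Average waiting = (13+11+0+9+16+17+7) / 7 = 73/7 = 10.43

10.43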